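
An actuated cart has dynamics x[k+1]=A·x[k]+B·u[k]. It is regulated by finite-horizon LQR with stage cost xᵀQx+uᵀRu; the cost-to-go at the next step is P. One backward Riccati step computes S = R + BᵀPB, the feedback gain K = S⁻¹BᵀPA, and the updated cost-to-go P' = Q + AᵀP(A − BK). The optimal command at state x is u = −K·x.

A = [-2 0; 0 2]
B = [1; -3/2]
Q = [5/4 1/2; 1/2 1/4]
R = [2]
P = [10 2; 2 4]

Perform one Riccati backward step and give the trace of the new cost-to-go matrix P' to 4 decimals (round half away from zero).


BᵀP = [7.0000 -4.0000]
S = R + BᵀPB = [2] + [13.0000] = [15.0000]
BᵀPA = [-14.0000 -8.0000]
K = S⁻¹·BᵀPA = [-0.9333 -0.5333]
A−BK = [-1.0667 0.5333; -1.4000 1.2000]
AᵀP(A−BK) = [26.9333 -15.4667; -15.4667 11.7333]
P' = Q + AᵀP(A−BK) = [28.1833 -14.9667; -14.9667 11.9833]
tr(P') = 40.1667

40.1667


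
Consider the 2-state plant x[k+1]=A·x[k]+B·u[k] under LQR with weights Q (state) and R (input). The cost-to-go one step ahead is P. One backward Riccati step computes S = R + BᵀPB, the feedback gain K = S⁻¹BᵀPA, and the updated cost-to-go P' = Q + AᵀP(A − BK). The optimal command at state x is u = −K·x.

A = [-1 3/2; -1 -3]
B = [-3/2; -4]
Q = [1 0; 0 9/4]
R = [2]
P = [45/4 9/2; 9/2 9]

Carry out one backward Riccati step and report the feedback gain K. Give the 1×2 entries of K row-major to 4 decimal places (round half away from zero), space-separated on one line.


0.3445 0.3370

BᵀP = [-34.8750 -42.7500]
S = R + BᵀPB = [2] + [223.3125] = [225.3125]
BᵀPA = [77.6250 75.9375]
K = S⁻¹·BᵀPA = [0.3445 0.3370]
A−BK = [-0.4832 2.0055; 0.3781 -1.6519]
AᵀP(A−BK) = [2.5065 -9.2871; -9.2871 40.2191]
P' = Q + AᵀP(A−BK) = [3.5065 -9.2871; -9.2871 42.4691]
tr(P') = 45.9757


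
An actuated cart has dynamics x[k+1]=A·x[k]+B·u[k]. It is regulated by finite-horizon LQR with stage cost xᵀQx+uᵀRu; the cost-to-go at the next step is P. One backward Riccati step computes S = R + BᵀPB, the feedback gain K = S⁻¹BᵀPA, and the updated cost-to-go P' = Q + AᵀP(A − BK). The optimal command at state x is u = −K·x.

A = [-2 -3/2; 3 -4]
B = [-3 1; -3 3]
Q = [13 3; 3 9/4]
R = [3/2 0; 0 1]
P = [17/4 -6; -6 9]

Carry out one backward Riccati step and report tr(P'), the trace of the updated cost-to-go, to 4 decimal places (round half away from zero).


22.9122

BᵀP = [5.2500 -9.0000; -13.7500 21.0000]
S = R + BᵀPB = [3/2 0; 0 1] + [11.2500 -21.7500; -21.7500 49.2500] = [12.7500 -21.7500; -21.7500 50.2500]
BᵀPA = [-37.5000 28.1250; 90.5000 -63.3750]
K = S⁻¹·BᵀPA = [0.5011 0.2081; 2.0179 -1.1711]
A−BK = [-2.5145 0.2953; -1.5503 0.1376]
AᵀP(A−BK) = [6.1723 -2.4597; -2.4597 1.4899]
P' = Q + AᵀP(A−BK) = [19.1723 0.5403; 0.5403 3.7399]
tr(P') = 22.9122


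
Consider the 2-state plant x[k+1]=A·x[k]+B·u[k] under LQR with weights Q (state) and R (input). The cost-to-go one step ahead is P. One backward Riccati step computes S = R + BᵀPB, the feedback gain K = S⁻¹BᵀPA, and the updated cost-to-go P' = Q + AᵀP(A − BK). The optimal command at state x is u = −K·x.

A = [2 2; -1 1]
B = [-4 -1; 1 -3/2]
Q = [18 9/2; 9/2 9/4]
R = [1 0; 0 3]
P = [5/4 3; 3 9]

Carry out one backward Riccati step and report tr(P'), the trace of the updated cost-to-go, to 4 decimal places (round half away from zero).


BᵀP = [-2.0000 -3.0000; -5.7500 -16.5000]
S = R + BᵀPB = [1 0; 0 3] + [5.0000 6.5000; 6.5000 30.5000] = [6.0000 6.5000; 6.5000 33.5000]
BᵀPA = [-1.0000 -7.0000; 5.0000 -28.0000]
K = S⁻¹·BᵀPA = [-0.4157 -0.3307; 0.2299 -0.7717]
A−BK = [0.5669 -0.0945; -0.2394 0.1732]
AᵀP(A−BK) = [0.4346 -0.4724; -0.4724 2.0787]
P' = Q + AᵀP(A−BK) = [18.4346 4.0276; 4.0276 4.3287]
tr(P') = 22.7634

22.7634


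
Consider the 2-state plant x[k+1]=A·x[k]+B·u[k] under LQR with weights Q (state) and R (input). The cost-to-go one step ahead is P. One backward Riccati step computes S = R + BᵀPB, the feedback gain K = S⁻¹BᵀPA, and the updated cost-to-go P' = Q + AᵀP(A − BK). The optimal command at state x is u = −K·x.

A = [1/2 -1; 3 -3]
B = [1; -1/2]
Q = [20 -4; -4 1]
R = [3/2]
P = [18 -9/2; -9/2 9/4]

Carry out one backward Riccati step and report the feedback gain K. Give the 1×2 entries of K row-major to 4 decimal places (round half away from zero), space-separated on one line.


-0.2748 -0.1374

BᵀP = [20.2500 -5.6250]
S = R + BᵀPB = [3/2] + [23.0625] = [24.5625]
BᵀPA = [-6.7500 -3.3750]
K = S⁻¹·BᵀPA = [-0.2748 -0.1374]
A−BK = [0.7748 -0.8626; 2.8626 -3.0687]
AᵀP(A−BK) = [9.3950 -9.9275; -9.9275 10.7863]
P' = Q + AᵀP(A−BK) = [29.3950 -13.9275; -13.9275 11.7863]
tr(P') = 41.1813


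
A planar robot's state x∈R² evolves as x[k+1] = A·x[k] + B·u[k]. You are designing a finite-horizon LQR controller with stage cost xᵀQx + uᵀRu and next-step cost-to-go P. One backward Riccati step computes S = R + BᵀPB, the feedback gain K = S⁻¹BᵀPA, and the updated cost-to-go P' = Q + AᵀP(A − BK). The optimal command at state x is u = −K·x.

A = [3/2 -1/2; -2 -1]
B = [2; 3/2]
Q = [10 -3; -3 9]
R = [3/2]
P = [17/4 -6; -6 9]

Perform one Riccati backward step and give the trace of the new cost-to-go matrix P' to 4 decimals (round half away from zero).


98.9432

BᵀP = [-0.5000 1.5000]
S = R + BᵀPB = [3/2] + [1.2500] = [2.7500]
BᵀPA = [-3.7500 -1.2500]
K = S⁻¹·BᵀPA = [-1.3636 -0.4545]
A−BK = [4.2273 0.4091; 0.0455 -0.3182]
AᵀP(A−BK) = [76.4489 16.1080; 16.1080 3.4943]
P' = Q + AᵀP(A−BK) = [86.4489 13.1080; 13.1080 12.4943]
tr(P') = 98.9432


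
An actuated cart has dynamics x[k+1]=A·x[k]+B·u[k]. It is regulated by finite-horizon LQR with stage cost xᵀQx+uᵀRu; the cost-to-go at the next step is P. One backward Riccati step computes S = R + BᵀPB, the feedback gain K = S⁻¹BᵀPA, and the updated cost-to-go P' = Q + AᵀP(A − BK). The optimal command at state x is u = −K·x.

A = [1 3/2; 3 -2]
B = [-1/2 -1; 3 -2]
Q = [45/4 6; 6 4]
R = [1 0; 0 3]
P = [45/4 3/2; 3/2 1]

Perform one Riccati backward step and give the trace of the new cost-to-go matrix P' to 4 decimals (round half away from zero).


BᵀP = [-1.1250 2.2500; -14.2500 -3.5000]
S = R + BᵀPB = [1 0; 0 3] + [7.3125 -3.3750; -3.3750 21.2500] = [8.3125 -3.3750; -3.3750 24.2500]
BᵀPA = [5.6250 -6.1875; -24.7500 -14.3750]
K = S⁻¹·BᵀPA = [0.2780 -1.0440; -0.9819 -0.7381]
A−BK = [0.1571 0.2399; 0.2021 -0.3441]
AᵀP(A−BK) = [3.3835 2.2300; 2.2300 3.2425]
P' = Q + AᵀP(A−BK) = [14.6335 8.2300; 8.2300 7.2425]
tr(P') = 21.8760

21.8760


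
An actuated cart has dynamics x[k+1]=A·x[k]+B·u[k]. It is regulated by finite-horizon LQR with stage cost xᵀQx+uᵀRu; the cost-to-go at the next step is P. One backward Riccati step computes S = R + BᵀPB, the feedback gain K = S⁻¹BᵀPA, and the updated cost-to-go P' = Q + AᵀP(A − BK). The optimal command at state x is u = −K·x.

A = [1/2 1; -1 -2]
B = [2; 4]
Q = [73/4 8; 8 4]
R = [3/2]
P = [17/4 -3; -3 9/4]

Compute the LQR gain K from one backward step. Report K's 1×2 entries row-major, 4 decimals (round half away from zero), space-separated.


BᵀP = [-3.5000 3.0000]
S = R + BᵀPB = [3/2] + [5.0000] = [6.5000]
BᵀPA = [-4.7500 -9.5000]
K = S⁻¹·BᵀPA = [-0.7308 -1.4615]
A−BK = [1.9615 3.9231; 1.9231 3.8462]
AᵀP(A−BK) = [2.8413 5.6827; 5.6827 11.3654]
P' = Q + AᵀP(A−BK) = [21.0913 13.6827; 13.6827 15.3654]
tr(P') = 36.4567

-0.7308 -1.4615


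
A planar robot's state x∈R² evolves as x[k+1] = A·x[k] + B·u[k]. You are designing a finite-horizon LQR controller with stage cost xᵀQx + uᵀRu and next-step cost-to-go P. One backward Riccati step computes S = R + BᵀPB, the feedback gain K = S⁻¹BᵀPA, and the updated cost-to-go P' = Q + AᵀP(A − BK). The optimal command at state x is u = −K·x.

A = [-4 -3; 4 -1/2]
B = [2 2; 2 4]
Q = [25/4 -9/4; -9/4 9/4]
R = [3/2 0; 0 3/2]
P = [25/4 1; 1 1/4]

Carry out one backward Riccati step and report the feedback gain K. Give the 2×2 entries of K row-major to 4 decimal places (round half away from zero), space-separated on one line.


-0.9711 -0.7081 -0.3468 -0.5029

BᵀP = [14.5000 2.5000; 16.5000 3.0000]
S = R + BᵀPB = [3/2 0; 0 3/2] + [34.0000 39.0000; 39.0000 45.0000] = [35.5000 39.0000; 39.0000 46.5000]
BᵀPA = [-48.0000 -44.7500; -54.0000 -51.0000]
K = S⁻¹·BᵀPA = [-0.9711 -0.7081; -0.3468 -0.5029]
A−BK = [-1.3642 -0.5780; 7.3295 2.9277]
AᵀP(A−BK) = [6.6590 3.3555; 3.3555 1.9780]
P' = Q + AᵀP(A−BK) = [12.9090 1.1055; 1.1055 4.2280]
tr(P') = 17.1369


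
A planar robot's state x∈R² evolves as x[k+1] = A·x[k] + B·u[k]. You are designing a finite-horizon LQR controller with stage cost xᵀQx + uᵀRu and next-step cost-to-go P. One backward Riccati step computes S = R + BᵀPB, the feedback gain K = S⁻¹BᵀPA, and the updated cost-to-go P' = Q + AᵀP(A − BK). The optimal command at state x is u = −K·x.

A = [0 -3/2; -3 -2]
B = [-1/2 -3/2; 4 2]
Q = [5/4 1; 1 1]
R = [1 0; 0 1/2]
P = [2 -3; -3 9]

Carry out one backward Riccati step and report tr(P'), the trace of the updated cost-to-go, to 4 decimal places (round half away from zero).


BᵀP = [-13.0000 37.5000; -9.0000 22.5000]
S = R + BᵀPB = [1 0; 0 1/2] + [156.5000 94.5000; 94.5000 58.5000] = [157.5000 94.5000; 94.5000 59.0000]
BᵀPA = [-112.5000 -55.5000; -67.5000 -31.5000]
K = S⁻¹·BᵀPA = [-0.7143 -0.8219; 0.0000 0.7826]
A−BK = [-0.3571 -0.7371; -0.1429 -0.2774]
AᵀP(A−BK) = [0.6429 0.8571; 0.8571 1.5342]
P' = Q + AᵀP(A−BK) = [1.8929 1.8571; 1.8571 2.5342]
tr(P') = 4.4270

4.4270


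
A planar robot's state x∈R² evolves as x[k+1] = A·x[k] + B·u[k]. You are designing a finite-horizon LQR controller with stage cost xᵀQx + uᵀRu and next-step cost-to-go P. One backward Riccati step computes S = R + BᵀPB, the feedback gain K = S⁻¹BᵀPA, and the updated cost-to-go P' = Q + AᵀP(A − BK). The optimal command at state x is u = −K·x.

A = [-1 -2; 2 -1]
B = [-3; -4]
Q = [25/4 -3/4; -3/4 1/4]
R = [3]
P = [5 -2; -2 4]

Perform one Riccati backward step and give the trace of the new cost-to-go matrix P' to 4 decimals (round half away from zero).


39.8594

BᵀP = [-7.0000 -10.0000]
S = R + BᵀPB = [3] + [61.0000] = [64.0000]
BᵀPA = [-13.0000 24.0000]
K = S⁻¹·BᵀPA = [-0.2031 0.3750]
A−BK = [-1.6094 -0.8750; 1.1875 0.5000]
AᵀP(A−BK) = [26.3594 12.8750; 12.8750 7.0000]
P' = Q + AᵀP(A−BK) = [32.6094 12.1250; 12.1250 7.2500]
tr(P') = 39.8594


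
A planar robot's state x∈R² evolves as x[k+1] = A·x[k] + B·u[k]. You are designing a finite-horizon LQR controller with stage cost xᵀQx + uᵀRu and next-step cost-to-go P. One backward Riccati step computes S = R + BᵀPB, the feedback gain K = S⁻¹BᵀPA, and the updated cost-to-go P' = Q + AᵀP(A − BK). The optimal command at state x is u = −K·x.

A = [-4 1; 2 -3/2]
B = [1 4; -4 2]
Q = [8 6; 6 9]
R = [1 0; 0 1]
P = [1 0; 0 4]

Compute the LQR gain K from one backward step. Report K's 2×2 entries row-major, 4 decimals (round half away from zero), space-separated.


-0.8522 0.4311 -0.7231 0.1234

BᵀP = [1.0000 -16.0000; 4.0000 8.0000]
S = R + BᵀPB = [1 0; 0 1] + [65.0000 -28.0000; -28.0000 32.0000] = [66.0000 -28.0000; -28.0000 33.0000]
BᵀPA = [-36.0000 25.0000; 0.0000 -8.0000]
K = S⁻¹·BᵀPA = [-0.8522 0.4311; -0.7231 0.1234]
A−BK = [-0.2554 0.0753; 0.0373 -0.0222]
AᵀP(A−BK) = [1.3199 -0.4792; -0.4792 0.2088]
P' = Q + AᵀP(A−BK) = [9.3199 5.5208; 5.5208 9.2088]
tr(P') = 18.5287


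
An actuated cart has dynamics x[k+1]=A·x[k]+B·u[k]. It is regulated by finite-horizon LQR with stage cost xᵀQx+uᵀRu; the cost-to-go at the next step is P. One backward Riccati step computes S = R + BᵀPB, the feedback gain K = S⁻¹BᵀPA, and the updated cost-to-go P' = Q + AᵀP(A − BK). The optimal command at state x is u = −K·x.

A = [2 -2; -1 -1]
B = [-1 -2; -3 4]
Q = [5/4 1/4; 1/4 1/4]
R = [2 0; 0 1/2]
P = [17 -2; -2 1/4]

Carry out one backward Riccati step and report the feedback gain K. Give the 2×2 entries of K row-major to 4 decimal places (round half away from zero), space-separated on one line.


BᵀP = [-11.0000 1.2500; -42.0000 5.0000]
S = R + BᵀPB = [2 0; 0 1/2] + [7.2500 27.0000; 27.0000 104.0000] = [9.2500 27.0000; 27.0000 104.5000]
BᵀPA = [-23.2500 20.7500; -89.0000 79.0000]
K = S⁻¹·BᵀPA = [-0.1120 0.1489; -0.8227 0.7175]
A−BK = [0.2425 -0.4161; 1.9548 -3.4235]
AᵀP(A−BK) = [0.4224 -0.4298; -0.4298 0.4771]
P' = Q + AᵀP(A−BK) = [1.6724 -0.1798; -0.1798 0.7271]
tr(P') = 2.3995

-0.1120 0.1489 -0.8227 0.7175


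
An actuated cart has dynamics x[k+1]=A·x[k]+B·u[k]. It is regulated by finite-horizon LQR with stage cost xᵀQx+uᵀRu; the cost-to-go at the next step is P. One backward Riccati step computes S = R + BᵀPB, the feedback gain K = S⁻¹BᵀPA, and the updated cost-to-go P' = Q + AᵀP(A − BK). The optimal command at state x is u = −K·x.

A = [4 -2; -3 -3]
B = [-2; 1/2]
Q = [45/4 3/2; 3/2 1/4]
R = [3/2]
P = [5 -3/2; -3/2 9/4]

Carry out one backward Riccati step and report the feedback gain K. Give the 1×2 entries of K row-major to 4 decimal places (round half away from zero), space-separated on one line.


-2.2095 0.3641

BᵀP = [-10.7500 4.1250]
S = R + BᵀPB = [3/2] + [23.5625] = [25.0625]
BᵀPA = [-55.3750 9.1250]
K = S⁻¹·BᵀPA = [-2.2095 0.3641]
A−BK = [-0.4190 -1.2718; -1.8953 -3.1820]
AᵀP(A−BK) = [13.9002 9.4115; 9.4115 18.9277]
P' = Q + AᵀP(A−BK) = [25.1502 10.9115; 10.9115 19.1777]
tr(P') = 44.3279


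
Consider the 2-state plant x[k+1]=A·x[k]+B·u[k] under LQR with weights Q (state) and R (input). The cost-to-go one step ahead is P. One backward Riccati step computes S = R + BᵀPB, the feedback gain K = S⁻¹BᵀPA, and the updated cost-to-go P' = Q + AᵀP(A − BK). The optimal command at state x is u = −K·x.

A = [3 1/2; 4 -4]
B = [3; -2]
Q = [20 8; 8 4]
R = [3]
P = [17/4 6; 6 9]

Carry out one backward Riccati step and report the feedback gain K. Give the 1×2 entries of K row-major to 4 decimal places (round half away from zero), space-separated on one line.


BᵀP = [0.7500 0.0000]
S = R + BᵀPB = [3] + [2.2500] = [5.2500]
BᵀPA = [2.2500 0.3750]
K = S⁻¹·BᵀPA = [0.4286 0.0714]
A−BK = [1.7143 0.2857; 4.8571 -3.8571]
AᵀP(A−BK) = [325.2857 -197.7857; -197.7857 121.0357]
P' = Q + AᵀP(A−BK) = [345.2857 -189.7857; -189.7857 125.0357]
tr(P') = 470.3214

0.4286 0.0714


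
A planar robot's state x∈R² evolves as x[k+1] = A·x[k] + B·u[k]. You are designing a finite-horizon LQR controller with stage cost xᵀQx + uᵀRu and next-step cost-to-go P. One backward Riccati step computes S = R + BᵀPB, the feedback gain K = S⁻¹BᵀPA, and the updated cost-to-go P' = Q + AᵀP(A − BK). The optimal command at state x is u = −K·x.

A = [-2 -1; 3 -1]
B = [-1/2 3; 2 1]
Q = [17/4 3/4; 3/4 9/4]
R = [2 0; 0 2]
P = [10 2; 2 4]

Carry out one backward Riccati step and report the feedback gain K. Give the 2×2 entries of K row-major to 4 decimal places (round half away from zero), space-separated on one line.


1.4836 -0.2718 -0.3698 -0.3788

BᵀP = [-1.0000 7.0000; 32.0000 10.0000]
S = R + BᵀPB = [2 0; 0 2] + [14.5000 4.0000; 4.0000 106.0000] = [16.5000 4.0000; 4.0000 108.0000]
BᵀPA = [23.0000 -6.0000; -34.0000 -42.0000]
K = S⁻¹·BᵀPA = [1.4836 -0.2718; -0.3698 -0.3788]
A−BK = [-0.1489 0.0006; 0.4026 -0.0776]
AᵀP(A−BK) = [5.3058 -0.6285; -0.6285 0.4587]
P' = Q + AᵀP(A−BK) = [9.5558 0.1215; 0.1215 2.7087]
tr(P') = 12.2644


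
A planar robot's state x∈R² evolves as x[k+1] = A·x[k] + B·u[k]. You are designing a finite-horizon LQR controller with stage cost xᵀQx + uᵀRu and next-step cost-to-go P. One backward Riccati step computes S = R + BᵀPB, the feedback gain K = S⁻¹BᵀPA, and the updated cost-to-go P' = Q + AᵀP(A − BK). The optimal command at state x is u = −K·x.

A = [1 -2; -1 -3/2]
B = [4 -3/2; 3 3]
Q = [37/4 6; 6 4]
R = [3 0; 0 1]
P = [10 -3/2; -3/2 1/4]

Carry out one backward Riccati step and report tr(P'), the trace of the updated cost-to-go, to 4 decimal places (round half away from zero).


BᵀP = [35.5000 -5.2500; -19.5000 3.0000]
S = R + BᵀPB = [3 0; 0 1] + [126.2500 -69.0000; -69.0000 38.2500] = [129.2500 -69.0000; -69.0000 39.2500]
BᵀPA = [40.7500 -63.1250; -22.5000 34.5000]
K = S⁻¹·BᵀPA = [0.1504 -0.3113; -0.3088 0.3317]
A−BK = [-0.0649 -0.2572; -0.5247 -1.5610]
AᵀP(A−BK) = [0.1720 -0.2256; -0.2256 0.4670]
P' = Q + AᵀP(A−BK) = [9.4220 5.7744; 5.7744 4.4670]
tr(P') = 13.8890

13.8890


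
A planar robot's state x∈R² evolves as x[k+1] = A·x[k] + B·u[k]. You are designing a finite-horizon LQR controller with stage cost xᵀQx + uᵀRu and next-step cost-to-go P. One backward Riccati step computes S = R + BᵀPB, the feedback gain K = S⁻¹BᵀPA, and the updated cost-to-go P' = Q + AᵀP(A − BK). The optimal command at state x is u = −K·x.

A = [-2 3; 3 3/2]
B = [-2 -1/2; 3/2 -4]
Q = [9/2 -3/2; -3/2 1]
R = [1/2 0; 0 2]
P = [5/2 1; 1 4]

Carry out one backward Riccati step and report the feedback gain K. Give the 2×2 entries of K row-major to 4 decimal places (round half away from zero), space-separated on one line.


BᵀP = [-3.5000 4.0000; -5.2500 -16.5000]
S = R + BᵀPB = [1/2 0; 0 2] + [13.0000 -14.2500; -14.2500 68.6250] = [13.5000 -14.2500; -14.2500 70.6250]
BᵀPA = [19.0000 -4.5000; -39.0000 -40.5000]
K = S⁻¹·BᵀPA = [1.0476 -1.1927; -0.3408 -0.8141]
A−BK = [-0.0751 0.2076; 0.0652 0.0326]
AᵀP(A−BK) = [0.8024 -0.0892; -0.0892 2.1623]
P' = Q + AᵀP(A−BK) = [5.3024 -1.5892; -1.5892 3.1623]
tr(P') = 8.4647

1.0476 -1.1927 -0.3408 -0.8141


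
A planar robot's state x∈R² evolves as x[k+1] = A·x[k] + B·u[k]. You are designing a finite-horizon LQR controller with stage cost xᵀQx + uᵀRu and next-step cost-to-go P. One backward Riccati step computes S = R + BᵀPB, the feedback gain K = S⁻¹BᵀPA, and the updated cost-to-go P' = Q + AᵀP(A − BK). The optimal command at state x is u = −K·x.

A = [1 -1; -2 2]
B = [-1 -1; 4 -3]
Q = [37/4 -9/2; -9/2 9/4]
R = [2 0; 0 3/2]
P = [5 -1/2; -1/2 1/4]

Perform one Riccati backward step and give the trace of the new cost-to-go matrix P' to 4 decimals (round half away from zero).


BᵀP = [-7.0000 1.5000; -3.5000 -0.2500]
S = R + BᵀPB = [2 0; 0 3/2] + [13.0000 2.5000; 2.5000 4.2500] = [15.0000 2.5000; 2.5000 5.7500]
BᵀPA = [-10.0000 10.0000; -3.0000 3.0000]
K = S⁻¹·BᵀPA = [-0.6250 0.6250; -0.2500 0.2500]
A−BK = [0.1250 -0.1250; -0.2500 0.2500]
AᵀP(A−BK) = [1.0000 -1.0000; -1.0000 1.0000]
P' = Q + AᵀP(A−BK) = [10.2500 -5.5000; -5.5000 3.2500]
tr(P') = 13.5000

13.5000


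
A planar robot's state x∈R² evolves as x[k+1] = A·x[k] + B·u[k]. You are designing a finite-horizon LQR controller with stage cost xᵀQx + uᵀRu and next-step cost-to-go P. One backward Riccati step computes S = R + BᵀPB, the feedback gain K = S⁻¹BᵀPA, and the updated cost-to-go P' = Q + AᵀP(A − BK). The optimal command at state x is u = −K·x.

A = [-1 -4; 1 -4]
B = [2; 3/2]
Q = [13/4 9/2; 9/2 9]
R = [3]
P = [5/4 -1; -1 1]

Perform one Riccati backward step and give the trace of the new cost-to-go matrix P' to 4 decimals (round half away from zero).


19.0294

BᵀP = [1.0000 -0.5000]
S = R + BᵀPB = [3] + [1.2500] = [4.2500]
BᵀPA = [-1.5000 -2.0000]
K = S⁻¹·BᵀPA = [-0.3529 -0.4706]
A−BK = [-0.2941 -3.0588; 1.5294 -3.2941]
AᵀP(A−BK) = [3.7206 0.2941; 0.2941 3.0588]
P' = Q + AᵀP(A−BK) = [6.9706 4.7941; 4.7941 12.0588]
tr(P') = 19.0294


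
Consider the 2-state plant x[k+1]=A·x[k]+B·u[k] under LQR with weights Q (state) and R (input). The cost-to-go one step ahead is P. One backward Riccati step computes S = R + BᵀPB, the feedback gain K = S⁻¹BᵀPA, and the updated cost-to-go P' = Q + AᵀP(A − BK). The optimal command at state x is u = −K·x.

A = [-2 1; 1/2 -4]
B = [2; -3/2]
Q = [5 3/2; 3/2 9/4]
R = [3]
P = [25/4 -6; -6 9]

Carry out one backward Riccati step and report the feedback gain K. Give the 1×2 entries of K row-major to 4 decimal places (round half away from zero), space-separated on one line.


-0.6617 1.4659

BᵀP = [21.5000 -25.5000]
S = R + BᵀPB = [3] + [81.2500] = [84.2500]
BᵀPA = [-55.7500 123.5000]
K = S⁻¹·BᵀPA = [-0.6617 1.4659]
A−BK = [-0.6766 -1.9318; -0.4926 -1.8012]
AᵀP(A−BK) = [2.3591 0.2226; 0.2226 17.2144]
P' = Q + AᵀP(A−BK) = [7.3591 1.7226; 1.7226 19.4644]
tr(P') = 26.8234


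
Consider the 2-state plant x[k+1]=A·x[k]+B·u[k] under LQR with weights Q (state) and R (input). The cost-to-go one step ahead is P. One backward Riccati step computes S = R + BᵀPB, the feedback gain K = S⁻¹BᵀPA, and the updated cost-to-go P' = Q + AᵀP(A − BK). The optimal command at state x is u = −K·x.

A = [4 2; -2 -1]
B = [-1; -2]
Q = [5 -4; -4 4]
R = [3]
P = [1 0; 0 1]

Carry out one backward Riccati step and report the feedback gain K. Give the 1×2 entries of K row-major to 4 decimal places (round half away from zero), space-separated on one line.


BᵀP = [-1.0000 -2.0000]
S = R + BᵀPB = [3] + [5.0000] = [8.0000]
BᵀPA = [0.0000 0.0000]
K = S⁻¹·BᵀPA = [0.0000 0.0000]
A−BK = [4.0000 2.0000; -2.0000 -1.0000]
AᵀP(A−BK) = [20.0000 10.0000; 10.0000 5.0000]
P' = Q + AᵀP(A−BK) = [25.0000 6.0000; 6.0000 9.0000]
tr(P') = 34.0000

0.0000 0.0000


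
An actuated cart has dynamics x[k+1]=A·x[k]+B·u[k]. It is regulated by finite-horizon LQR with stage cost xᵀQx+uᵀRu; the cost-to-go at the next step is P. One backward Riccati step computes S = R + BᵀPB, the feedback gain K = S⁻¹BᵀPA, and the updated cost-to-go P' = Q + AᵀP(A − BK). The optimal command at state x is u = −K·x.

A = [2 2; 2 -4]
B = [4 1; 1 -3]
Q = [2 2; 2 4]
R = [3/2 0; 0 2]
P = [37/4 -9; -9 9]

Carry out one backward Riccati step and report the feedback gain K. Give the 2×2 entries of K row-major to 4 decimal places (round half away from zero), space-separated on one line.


0.3092 0.5022 -0.2271 1.1061

BᵀP = [28.0000 -27.0000; 36.2500 -36.0000]
S = R + BᵀPB = [3/2 0; 0 2] + [85.0000 109.0000; 109.0000 144.2500] = [86.5000 109.0000; 109.0000 146.2500]
BᵀPA = [2.0000 164.0000; 0.5000 216.5000]
K = S⁻¹·BᵀPA = [0.3092 0.5022; -0.2271 1.1061]
A−BK = [0.9901 -1.1148; 1.0096 -1.1840]
AᵀP(A−BK) = [0.4950 -0.5574; -0.5574 3.1788]
P' = Q + AᵀP(A−BK) = [2.4950 1.4426; 1.4426 7.1788]
tr(P') = 9.6739


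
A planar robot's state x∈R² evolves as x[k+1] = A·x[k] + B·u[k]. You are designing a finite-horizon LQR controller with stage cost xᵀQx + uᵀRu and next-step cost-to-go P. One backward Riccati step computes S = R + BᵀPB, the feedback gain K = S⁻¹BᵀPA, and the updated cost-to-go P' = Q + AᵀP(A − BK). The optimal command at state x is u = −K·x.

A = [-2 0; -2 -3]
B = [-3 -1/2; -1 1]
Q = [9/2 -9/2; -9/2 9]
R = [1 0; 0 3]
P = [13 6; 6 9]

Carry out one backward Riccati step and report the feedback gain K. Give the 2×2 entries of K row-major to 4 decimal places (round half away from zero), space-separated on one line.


0.8622 0.4492 -0.7697 -1.7274

BᵀP = [-45.0000 -27.0000; -0.5000 6.0000]
S = R + BᵀPB = [1 0; 0 3] + [162.0000 -4.5000; -4.5000 6.2500] = [163.0000 -4.5000; -4.5000 9.2500]
BᵀPA = [144.0000 81.0000; -11.0000 -18.0000]
K = S⁻¹·BᵀPA = [0.8622 0.4492; -0.7697 -1.7274]
A−BK = [0.2017 0.4840; -0.3681 -0.8234]
AᵀP(A−BK) = [3.3782 6.3076; 6.3076 13.5182]
P' = Q + AᵀP(A−BK) = [7.8782 1.8076; 1.8076 22.5182]
tr(P') = 30.3963


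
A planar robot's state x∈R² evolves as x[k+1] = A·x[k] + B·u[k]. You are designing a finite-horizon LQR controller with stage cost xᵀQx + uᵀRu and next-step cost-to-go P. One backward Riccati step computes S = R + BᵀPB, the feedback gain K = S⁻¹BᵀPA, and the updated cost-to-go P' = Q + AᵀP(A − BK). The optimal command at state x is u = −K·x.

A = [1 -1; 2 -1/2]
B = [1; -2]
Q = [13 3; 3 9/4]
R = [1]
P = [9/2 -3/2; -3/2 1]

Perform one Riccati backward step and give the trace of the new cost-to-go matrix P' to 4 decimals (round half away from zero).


18.8508

BᵀP = [7.5000 -3.5000]
S = R + BᵀPB = [1] + [14.5000] = [15.5000]
BᵀPA = [0.5000 -5.7500]
K = S⁻¹·BᵀPA = [0.0323 -0.3710]
A−BK = [0.9677 -0.6290; 2.0645 -1.2419]
AᵀP(A−BK) = [2.4839 -1.5645; -1.5645 1.1169]
P' = Q + AᵀP(A−BK) = [15.4839 1.4355; 1.4355 3.3669]
tr(P') = 18.8508


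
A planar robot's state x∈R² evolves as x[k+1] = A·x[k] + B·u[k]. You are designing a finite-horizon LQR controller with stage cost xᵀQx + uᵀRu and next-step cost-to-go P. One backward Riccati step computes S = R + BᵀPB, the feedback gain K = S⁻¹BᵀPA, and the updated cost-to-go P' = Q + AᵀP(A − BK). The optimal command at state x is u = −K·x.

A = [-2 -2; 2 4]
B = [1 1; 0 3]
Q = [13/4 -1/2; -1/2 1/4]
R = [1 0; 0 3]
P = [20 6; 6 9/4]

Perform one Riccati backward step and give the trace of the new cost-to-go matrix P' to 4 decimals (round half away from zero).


13.4841

BᵀP = [20.0000 6.0000; 38.0000 12.7500]
S = R + BᵀPB = [1 0; 0 3] + [20.0000 38.0000; 38.0000 76.2500] = [21.0000 38.0000; 38.0000 79.2500]
BᵀPA = [-28.0000 -16.0000; -50.5000 -25.0000]
K = S⁻¹·BᵀPA = [-1.3621 -1.4438; 0.0159 0.3768]
A−BK = [-0.6538 -0.9330; 1.9523 2.8695]
AᵀP(A−BK) = [3.6640 4.6039; 4.6039 6.3201]
P' = Q + AᵀP(A−BK) = [6.9140 4.1039; 4.1039 6.5701]
tr(P') = 13.4841


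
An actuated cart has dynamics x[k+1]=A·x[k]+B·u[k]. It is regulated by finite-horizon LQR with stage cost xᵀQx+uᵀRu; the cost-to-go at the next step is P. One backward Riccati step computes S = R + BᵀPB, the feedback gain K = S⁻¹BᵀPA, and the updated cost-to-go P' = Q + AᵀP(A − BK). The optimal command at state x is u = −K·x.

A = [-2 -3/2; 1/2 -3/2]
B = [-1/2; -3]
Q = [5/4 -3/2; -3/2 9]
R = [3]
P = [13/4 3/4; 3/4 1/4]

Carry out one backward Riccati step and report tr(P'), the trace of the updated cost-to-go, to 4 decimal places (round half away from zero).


20.0808

BᵀP = [-3.8750 -1.1250]
S = R + BᵀPB = [3] + [5.3125] = [8.3125]
BᵀPA = [7.1875 7.5000]
K = S⁻¹·BᵀPA = [0.8647 0.9023]
A−BK = [-1.5677 -1.0489; 3.0940 1.2068]
AᵀP(A−BK) = [5.3477 4.7650; 4.7650 4.4831]
P' = Q + AᵀP(A−BK) = [6.5977 3.2650; 3.2650 13.4831]
tr(P') = 20.0808


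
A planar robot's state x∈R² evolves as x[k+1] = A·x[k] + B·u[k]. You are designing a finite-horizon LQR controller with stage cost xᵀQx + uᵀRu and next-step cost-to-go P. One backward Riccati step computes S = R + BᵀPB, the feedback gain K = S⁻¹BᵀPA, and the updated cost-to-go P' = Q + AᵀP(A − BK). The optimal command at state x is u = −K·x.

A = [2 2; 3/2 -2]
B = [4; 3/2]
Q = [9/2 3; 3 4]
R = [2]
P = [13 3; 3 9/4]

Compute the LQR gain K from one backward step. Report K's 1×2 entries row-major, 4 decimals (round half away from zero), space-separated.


BᵀP = [56.5000 15.3750]
S = R + BᵀPB = [2] + [249.0625] = [251.0625]
BᵀPA = [136.0625 82.2500]
K = S⁻¹·BᵀPA = [0.5419 0.3276]
A−BK = [-0.1678 0.6896; 0.6871 -2.4914]
AᵀP(A−BK) = [1.3239 -2.3251; -2.3251 10.0543]
P' = Q + AᵀP(A−BK) = [5.8239 0.6749; 0.6749 14.0543]
tr(P') = 19.8781

0.5419 0.3276


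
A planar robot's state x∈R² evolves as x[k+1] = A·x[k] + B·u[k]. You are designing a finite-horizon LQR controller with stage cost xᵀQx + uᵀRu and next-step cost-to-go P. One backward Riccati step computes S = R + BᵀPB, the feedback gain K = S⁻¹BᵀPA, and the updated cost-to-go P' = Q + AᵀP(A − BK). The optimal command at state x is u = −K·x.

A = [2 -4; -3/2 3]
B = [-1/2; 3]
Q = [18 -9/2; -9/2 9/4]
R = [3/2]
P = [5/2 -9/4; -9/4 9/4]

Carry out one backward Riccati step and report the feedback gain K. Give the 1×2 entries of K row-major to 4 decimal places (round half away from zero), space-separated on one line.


BᵀP = [-8.0000 7.8750]
S = R + BᵀPB = [3/2] + [27.6250] = [29.1250]
BᵀPA = [-27.8125 55.6250]
K = S⁻¹·BᵀPA = [-0.9549 1.9099]
A−BK = [1.5225 -3.0451; 1.3648 -2.7296]
AᵀP(A−BK) = [2.0034 -4.0067; -4.0067 8.0134]
P' = Q + AᵀP(A−BK) = [20.0034 -8.5067; -8.5067 10.2634]
tr(P') = 30.2668

-0.9549 1.9099


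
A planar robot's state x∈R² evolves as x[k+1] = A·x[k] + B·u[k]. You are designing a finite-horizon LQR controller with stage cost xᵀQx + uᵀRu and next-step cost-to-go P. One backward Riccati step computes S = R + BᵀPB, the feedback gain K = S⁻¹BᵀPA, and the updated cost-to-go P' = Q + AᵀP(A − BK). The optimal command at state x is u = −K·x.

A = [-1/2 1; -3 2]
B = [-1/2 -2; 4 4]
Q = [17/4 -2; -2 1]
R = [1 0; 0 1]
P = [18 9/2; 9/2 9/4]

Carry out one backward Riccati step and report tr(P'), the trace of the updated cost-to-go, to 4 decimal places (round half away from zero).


9.5995

BᵀP = [9.0000 6.7500; -18.0000 0.0000]
S = R + BᵀPB = [1 0; 0 1] + [22.5000 9.0000; 9.0000 36.0000] = [23.5000 9.0000; 9.0000 37.0000]
BᵀPA = [-24.7500 22.5000; 9.0000 -18.0000]
K = S⁻¹·BᵀPA = [-1.2641 1.2613; 0.5507 -0.7933]
A−BK = [-0.0306 0.0441; -0.1465 0.1281]
AᵀP(A−BK) = [2.0067 -2.1444; -2.1444 2.3427]
P' = Q + AᵀP(A−BK) = [6.2567 -4.1444; -4.1444 3.3427]
tr(P') = 9.5995


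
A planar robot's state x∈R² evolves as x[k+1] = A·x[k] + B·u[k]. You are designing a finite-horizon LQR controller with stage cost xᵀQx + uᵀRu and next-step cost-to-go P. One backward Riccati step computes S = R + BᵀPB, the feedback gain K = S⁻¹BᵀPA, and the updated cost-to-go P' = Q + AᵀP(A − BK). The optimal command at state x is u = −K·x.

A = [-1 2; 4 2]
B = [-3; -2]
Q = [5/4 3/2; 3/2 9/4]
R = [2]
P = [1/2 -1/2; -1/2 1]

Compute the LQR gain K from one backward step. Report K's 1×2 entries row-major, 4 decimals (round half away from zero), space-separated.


BᵀP = [-0.5000 -0.5000]
S = R + BᵀPB = [2] + [2.5000] = [4.5000]
BᵀPA = [-1.5000 -2.0000]
K = S⁻¹·BᵀPA = [-0.3333 -0.4444]
A−BK = [-2.0000 0.6667; 3.3333 1.1111]
AᵀP(A−BK) = [20.0000 3.3333; 3.3333 1.1111]
P' = Q + AᵀP(A−BK) = [21.2500 4.8333; 4.8333 3.3611]
tr(P') = 24.6111

-0.3333 -0.4444


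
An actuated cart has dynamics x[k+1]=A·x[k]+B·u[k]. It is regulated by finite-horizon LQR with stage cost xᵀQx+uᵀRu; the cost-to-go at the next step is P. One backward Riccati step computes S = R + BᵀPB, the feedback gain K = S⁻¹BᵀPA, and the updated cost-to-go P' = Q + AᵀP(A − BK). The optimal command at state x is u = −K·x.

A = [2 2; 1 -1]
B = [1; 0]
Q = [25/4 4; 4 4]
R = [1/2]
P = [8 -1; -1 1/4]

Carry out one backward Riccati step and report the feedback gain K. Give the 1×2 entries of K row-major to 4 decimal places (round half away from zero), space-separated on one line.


BᵀP = [8.0000 -1.0000]
S = R + BᵀPB = [1/2] + [8.0000] = [8.5000]
BᵀPA = [15.0000 17.0000]
K = S⁻¹·BᵀPA = [1.7647 2.0000]
A−BK = [0.2353 0.0000; 1.0000 -1.0000]
AᵀP(A−BK) = [1.7794 1.7500; 1.7500 2.2500]
P' = Q + AᵀP(A−BK) = [8.0294 5.7500; 5.7500 6.2500]
tr(P') = 14.2794

1.7647 2.0000


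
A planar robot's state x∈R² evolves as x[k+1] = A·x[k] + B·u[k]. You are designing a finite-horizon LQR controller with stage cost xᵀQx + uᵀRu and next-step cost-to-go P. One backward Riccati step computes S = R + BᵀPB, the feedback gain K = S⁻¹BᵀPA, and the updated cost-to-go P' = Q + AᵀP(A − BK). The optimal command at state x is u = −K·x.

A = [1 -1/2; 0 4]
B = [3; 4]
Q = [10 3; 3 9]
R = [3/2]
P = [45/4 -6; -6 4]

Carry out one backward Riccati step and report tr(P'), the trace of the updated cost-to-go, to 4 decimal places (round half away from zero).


BᵀP = [9.7500 -2.0000]
S = R + BᵀPB = [3/2] + [21.2500] = [22.7500]
BᵀPA = [9.7500 -12.8750]
K = S⁻¹·BᵀPA = [0.4286 -0.5659]
A−BK = [-0.2857 1.1978; -1.7143 6.2637]
AᵀP(A−BK) = [7.0714 -24.1071; -24.1071 83.5261]
P' = Q + AᵀP(A−BK) = [17.0714 -21.1071; -21.1071 92.5261]
tr(P') = 109.5975

109.5975


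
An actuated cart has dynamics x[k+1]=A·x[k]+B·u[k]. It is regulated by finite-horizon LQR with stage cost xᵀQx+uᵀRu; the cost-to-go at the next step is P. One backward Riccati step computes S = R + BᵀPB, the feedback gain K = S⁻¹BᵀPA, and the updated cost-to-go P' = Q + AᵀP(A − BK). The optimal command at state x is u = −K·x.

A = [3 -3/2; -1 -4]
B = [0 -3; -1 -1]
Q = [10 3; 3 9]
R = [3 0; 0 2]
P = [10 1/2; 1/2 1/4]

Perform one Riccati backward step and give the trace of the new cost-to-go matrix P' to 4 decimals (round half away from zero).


BᵀP = [-0.5000 -0.2500; -30.5000 -1.7500]
S = R + BᵀPB = [3 0; 0 2] + [0.2500 1.7500; 1.7500 93.2500] = [3.2500 1.7500; 1.7500 95.2500]
BᵀPA = [-1.2500 1.7500; -89.7500 52.7500]
K = S⁻¹·BᵀPA = [0.1240 0.2427; -0.9445 0.5493]
A−BK = [0.1664 0.1480; -1.8206 -3.2080]
AᵀP(A−BK) = [2.6330 0.3573; 0.3573 3.0973]
P' = Q + AᵀP(A−BK) = [12.6330 3.3573; 3.3573 12.0973]
tr(P') = 24.7302

24.7302


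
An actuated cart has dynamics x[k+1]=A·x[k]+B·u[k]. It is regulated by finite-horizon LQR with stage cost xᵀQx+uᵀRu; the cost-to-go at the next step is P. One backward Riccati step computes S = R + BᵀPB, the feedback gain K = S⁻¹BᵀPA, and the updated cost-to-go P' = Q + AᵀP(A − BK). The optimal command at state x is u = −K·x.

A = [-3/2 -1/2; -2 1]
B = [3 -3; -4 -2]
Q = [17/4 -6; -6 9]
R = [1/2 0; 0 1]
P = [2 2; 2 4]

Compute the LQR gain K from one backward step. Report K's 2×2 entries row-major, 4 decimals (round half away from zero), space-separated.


BᵀP = [-2.0000 -10.0000; -10.0000 -14.0000]
S = R + BᵀPB = [1/2 0; 0 1] + [34.0000 26.0000; 26.0000 58.0000] = [34.5000 26.0000; 26.0000 59.0000]
BᵀPA = [23.0000 -9.0000; 43.0000 -9.0000]
K = S⁻¹·BᵀPA = [0.1758 -0.2185; 0.6513 -0.0563]
A−BK = [-0.0734 -0.0134; 0.0059 0.0136]
AᵀP(A−BK) = [0.4489 -0.0557; -0.0557 0.0274]
P' = Q + AᵀP(A−BK) = [4.6989 -6.0557; -6.0557 9.0274]
tr(P') = 13.7263

0.1758 -0.2185 0.6513 -0.0563


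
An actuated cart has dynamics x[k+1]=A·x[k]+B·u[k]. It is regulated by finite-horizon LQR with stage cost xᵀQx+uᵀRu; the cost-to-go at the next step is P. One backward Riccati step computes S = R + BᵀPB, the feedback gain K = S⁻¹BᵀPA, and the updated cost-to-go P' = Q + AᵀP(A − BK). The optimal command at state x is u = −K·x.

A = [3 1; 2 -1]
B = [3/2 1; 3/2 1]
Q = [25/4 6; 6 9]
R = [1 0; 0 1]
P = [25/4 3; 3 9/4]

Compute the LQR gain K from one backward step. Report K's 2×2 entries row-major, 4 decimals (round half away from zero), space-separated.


1.1922 0.1247 0.7948 0.0831

BᵀP = [13.8750 7.8750; 9.2500 5.2500]
S = R + BᵀPB = [1 0; 0 1] + [32.6250 21.7500; 21.7500 14.5000] = [33.6250 21.7500; 21.7500 15.5000]
BᵀPA = [57.3750 6.0000; 38.2500 4.0000]
K = S⁻¹·BᵀPA = [1.1922 0.1247; 0.7948 0.0831]
A−BK = [0.4169 0.7299; -0.5831 -1.2701]
AᵀP(A−BK) = [2.4458 0.9175; 0.9175 1.4195]
P' = Q + AᵀP(A−BK) = [8.6958 6.9175; 6.9175 10.4195]
tr(P') = 19.1153


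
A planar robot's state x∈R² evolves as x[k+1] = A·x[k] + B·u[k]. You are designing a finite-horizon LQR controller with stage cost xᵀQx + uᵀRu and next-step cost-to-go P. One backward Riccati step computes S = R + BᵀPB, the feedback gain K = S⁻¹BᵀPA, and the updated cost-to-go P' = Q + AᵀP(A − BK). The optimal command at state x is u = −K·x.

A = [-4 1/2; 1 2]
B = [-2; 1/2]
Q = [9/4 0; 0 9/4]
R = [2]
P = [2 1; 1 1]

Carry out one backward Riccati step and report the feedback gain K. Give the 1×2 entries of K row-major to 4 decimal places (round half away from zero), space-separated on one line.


1.5152 -0.5758

BᵀP = [-3.5000 -1.5000]
S = R + BᵀPB = [2] + [6.2500] = [8.2500]
BᵀPA = [12.5000 -4.7500]
K = S⁻¹·BᵀPA = [1.5152 -0.5758]
A−BK = [-0.9697 -0.6515; 0.2424 2.2879]
AᵀP(A−BK) = [6.0606 -2.3030; -2.3030 3.7652]
P' = Q + AᵀP(A−BK) = [8.3106 -2.3030; -2.3030 6.0152]
tr(P') = 14.3258


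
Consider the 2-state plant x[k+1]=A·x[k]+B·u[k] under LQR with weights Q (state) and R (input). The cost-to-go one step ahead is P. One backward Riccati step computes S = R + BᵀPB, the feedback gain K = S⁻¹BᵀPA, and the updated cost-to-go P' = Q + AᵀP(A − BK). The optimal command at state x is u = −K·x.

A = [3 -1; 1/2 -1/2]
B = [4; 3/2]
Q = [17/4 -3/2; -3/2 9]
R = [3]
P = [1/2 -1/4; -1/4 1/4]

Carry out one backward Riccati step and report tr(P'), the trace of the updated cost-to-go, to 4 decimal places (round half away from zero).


BᵀP = [1.6250 -0.6250]
S = R + BᵀPB = [3] + [5.5625] = [8.5625]
BᵀPA = [4.5625 -1.3125]
K = S⁻¹·BᵀPA = [0.5328 -0.1533]
A−BK = [0.8686 -0.3869; -0.2993 -0.2701]
AᵀP(A−BK) = [1.3814 -0.3631; -0.3631 0.1113]
P' = Q + AᵀP(A−BK) = [5.6314 -1.8631; -1.8631 9.1113]
tr(P') = 14.7427

14.7427


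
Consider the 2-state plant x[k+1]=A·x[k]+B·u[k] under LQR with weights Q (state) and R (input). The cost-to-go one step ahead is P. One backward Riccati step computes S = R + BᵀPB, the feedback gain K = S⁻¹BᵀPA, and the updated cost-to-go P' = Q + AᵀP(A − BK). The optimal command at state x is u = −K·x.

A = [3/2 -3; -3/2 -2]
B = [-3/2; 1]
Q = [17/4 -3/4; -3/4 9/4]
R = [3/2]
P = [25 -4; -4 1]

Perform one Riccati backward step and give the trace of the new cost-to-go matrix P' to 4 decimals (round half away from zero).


BᵀP = [-41.5000 7.0000]
S = R + BᵀPB = [3/2] + [69.2500] = [70.7500]
BᵀPA = [-72.7500 110.5000]
K = S⁻¹·BᵀPA = [-1.0283 1.5618]
A−BK = [-0.0424 -0.6572; -0.4717 -3.5618]
AᵀP(A−BK) = [1.6935 -1.8763; -1.8763 8.4170]
P' = Q + AᵀP(A−BK) = [5.9435 -2.6263; -2.6263 10.6670]
tr(P') = 16.6104

16.6104


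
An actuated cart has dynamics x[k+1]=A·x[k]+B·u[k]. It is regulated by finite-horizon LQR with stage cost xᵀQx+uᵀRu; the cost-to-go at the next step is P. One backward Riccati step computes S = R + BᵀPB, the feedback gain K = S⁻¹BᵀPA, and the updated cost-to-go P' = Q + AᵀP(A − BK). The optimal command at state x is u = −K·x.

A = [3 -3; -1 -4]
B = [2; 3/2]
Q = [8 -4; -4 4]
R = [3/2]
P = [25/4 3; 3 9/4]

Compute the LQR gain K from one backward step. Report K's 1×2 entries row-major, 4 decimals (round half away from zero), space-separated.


0.8398 -1.7856

BᵀP = [17.0000 9.3750]
S = R + BᵀPB = [3/2] + [48.0625] = [49.5625]
BᵀPA = [41.6250 -88.5000]
K = S⁻¹·BᵀPA = [0.8398 -1.7856]
A−BK = [1.3203 0.5712; -2.2598 -1.3216]
AᵀP(A−BK) = [5.5413 0.0766; 0.0766 6.2223]
P' = Q + AᵀP(A−BK) = [13.5413 -3.9234; -3.9234 10.2223]
tr(P') = 23.7636


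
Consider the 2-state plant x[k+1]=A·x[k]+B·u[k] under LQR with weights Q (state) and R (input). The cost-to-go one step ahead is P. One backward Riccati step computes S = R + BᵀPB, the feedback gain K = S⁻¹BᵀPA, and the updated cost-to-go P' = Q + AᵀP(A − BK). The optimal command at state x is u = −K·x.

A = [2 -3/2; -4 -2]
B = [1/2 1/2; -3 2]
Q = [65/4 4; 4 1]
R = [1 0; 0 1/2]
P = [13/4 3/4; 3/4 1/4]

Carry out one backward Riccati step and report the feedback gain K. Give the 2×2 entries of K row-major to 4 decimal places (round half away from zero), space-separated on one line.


BᵀP = [-0.6250 -0.3750; 3.1250 0.8750]
S = R + BᵀPB = [1 0; 0 1/2] + [0.8125 -1.0625; -1.0625 3.3125] = [1.8125 -1.0625; -1.0625 3.8125]
BᵀPA = [0.2500 1.6875; 2.7500 -6.4375]
K = S⁻¹·BᵀPA = [0.6703 -0.0703; 0.9081 -1.7081]
A−BK = [1.2108 -0.6108; -3.8054 1.2054]
AᵀP(A−BK) = [2.3351 -1.5351; -1.5351 1.9351]
P' = Q + AᵀP(A−BK) = [18.5851 2.4649; 2.4649 2.9351]
tr(P') = 21.5203

0.6703 -0.0703 0.9081 -1.7081


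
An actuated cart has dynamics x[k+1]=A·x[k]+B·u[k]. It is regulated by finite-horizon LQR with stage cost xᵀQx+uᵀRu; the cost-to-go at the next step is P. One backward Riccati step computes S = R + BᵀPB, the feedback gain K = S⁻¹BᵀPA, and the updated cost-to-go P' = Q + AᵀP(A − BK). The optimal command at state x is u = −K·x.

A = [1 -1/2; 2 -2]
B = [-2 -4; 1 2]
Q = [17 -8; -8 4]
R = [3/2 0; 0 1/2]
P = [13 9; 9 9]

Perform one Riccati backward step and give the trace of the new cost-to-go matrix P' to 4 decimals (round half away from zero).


BᵀP = [-17.0000 -9.0000; -34.0000 -18.0000]
S = R + BᵀPB = [3/2 0; 0 1/2] + [25.0000 50.0000; 50.0000 100.0000] = [26.5000 50.0000; 50.0000 100.5000]
BᵀPA = [-35.0000 26.5000; -70.0000 53.0000]
K = S⁻¹·BᵀPA = [-0.1072 0.0812; -0.6432 0.4870]
A−BK = [-1.7871 1.6103; 3.3936 -3.0551]
AᵀP(A−BK) = [36.2251 -32.5704; -32.5704 29.2891]
P' = Q + AᵀP(A−BK) = [53.2251 -40.5704; -40.5704 33.2891]
tr(P') = 86.5142

86.5142
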